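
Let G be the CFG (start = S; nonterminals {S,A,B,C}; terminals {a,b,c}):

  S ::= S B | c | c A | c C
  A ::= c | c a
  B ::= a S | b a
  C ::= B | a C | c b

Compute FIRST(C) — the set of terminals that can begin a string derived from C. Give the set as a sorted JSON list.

FIRST iteration:
pass 1:
  A via A→c: +{c}
  B via B→a S: +{a}
  B via B→b a: +{b}
  C via C→B: +{a,b}
  C via C→c b: +{c}
  S via S→c: +{c}
  FIRST(S)={c}  FIRST(A)={c}  FIRST(B)={a,b}  FIRST(C)={a,b,c}
pass 2: — fixpoint
  FIRST(S)={c}  FIRST(A)={c}  FIRST(B)={a,b}  FIRST(C)={a,b,c}

FIRST(C) = ["a", "b", "c"]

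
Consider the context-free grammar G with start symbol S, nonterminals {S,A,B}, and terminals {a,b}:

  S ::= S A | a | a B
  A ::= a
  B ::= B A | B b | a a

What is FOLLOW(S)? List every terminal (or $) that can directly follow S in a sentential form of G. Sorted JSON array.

FIRST iteration:
[1]
  A via A→a: +{a}
  B via B→a a: +{a}
  S via S→a: +{a}
  FIRST(S)={a}  FIRST(A)={a}  FIRST(B)={a}
[2] done
  FIRST(S)={a}  FIRST(A)={a}  FIRST(B)={a}

FOLLOW sets:
seed FOLLOW(S) with $
[1]
  B→B A: FOLLOW(B) ⊇ FIRST(A) = {a}; new: +{a}
  B→B A: FOLLOW(A) ⊇ FOLLOW(B) ⊇ {a}; new: +{a}
  B→B b: FOLLOW(B) ⊇ FIRST(b) = {b}; new: +{b}
  S→S A: FOLLOW(S) ⊇ FIRST(A) = {a}; new: +{a}
  S→S A: FOLLOW(A) ⊇ FOLLOW(S) ⊇ {$,a}; new: +{$}
  S→a B: FOLLOW(B) ⊇ FOLLOW(S) ⊇ {$,a}; new: +{$}
  FOLLOW(S)={$,a}  FOLLOW(A)={$,a}  FOLLOW(B)={$,a,b}
[2]
  B→B A: FOLLOW(A) ⊇ FOLLOW(B) ⊇ {$,a,b}; new: +{b}
  FOLLOW(S)={$,a}  FOLLOW(A)={$,a,b}  FOLLOW(B)={$,a,b}
[3] (no change)
  FOLLOW(S)={$,a}  FOLLOW(A)={$,a,b}  FOLLOW(B)={$,a,b}

FOLLOW(S) = ["$", "a"]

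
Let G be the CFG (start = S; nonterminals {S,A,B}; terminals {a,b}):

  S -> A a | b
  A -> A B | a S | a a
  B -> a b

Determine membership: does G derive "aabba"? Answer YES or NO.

Convert to CNF:
  S -> A T0 | b
  A -> A B | T0 S | T0 T0
  B -> T0 T1
  T0 -> a
  T1 -> b

Fill CYK table bottom-up:
  T[0,0] 'a' = {T0}  orig:{}
  T[1,1] 'a' = {T0}  orig:{}
  T[2,2] 'b' = {S,T1}  orig:{S}
  T[3,3] 'b' = {S,T1}  orig:{S}
  T[4,4] 'a' = {T0}  orig:{}
  T[0,1] 'aa' = {A}
  T[1,2] 'ab' = {A,B}
  T[2,3] 'bb' = ∅
  T[3,4] 'ba' = ∅
  T[0,2] 'aab' = ∅
  T[1,3] 'abb' = ∅
  T[2,4] 'bba' = ∅
  T[0,3] 'aabb' = ∅
  T[1,4] 'abba' = ∅
  T[0,4] 'aabba' = ∅

S ∉ T[0,4] ⇒ NO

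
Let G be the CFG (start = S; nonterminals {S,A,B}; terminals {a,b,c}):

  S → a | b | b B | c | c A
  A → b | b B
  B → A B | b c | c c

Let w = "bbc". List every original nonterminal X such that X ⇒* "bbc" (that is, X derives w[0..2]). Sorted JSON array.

CNF form of G:
  S -> T0 B | T1 A | a | b | c
  A -> T0 B | b
  B -> A B | T0 T1 | T1 T1
  T0 -> b
  T1 -> c

CYK fill (cells [i..j] with 0 ≤ i ≤ j ≤ 2 only):
  cell(0,0) b: {A,S,T0}  orig:{A,S}
  cell(1,1) b: {A,S,T0}  orig:{A,S}
  cell(2,2) c: {S,T1}  orig:{S}
  cell(0,1) bb: ∅
  cell(1,2) bc: {B}
  cell(0,2) bbc: {A,B,S}

Original NTs in T[0,2] deriving "bbc": ["A", "B", "S"]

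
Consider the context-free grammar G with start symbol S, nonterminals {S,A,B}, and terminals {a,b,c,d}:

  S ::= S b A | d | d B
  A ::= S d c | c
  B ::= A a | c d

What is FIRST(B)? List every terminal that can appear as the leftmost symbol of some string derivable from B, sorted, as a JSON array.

FIRST sets, iterate to fixpoint:
pass 1:
  A via A→c: +{c}
  B via B→A a: +{c}
  S via S→d: +{d}
  FIRST(S)={d}  FIRST(A)={c}  FIRST(B)={c}
pass 2:
  A via A→S d c: +{d}
  B via B→A a: +{d}
  FIRST(S)={d}  FIRST(A)={c,d}  FIRST(B)={c,d}
pass 3: — fixpoint
  FIRST(S)={d}  FIRST(A)={c,d}  FIRST(B)={c,d}

FIRST(B) = ["c", "d"]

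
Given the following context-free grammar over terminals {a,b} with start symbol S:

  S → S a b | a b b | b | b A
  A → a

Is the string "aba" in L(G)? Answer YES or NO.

Convert to CNF:
  S -> S X2 | T0 X3 | T1 A | b
  A -> a
  T0 -> a
  T1 -> b
  X2 -> T0 T1
  X3 -> T1 T1

Fill CYK table bottom-up:
  [0..0]={A,T0}  "a"  orig:{A}
  [1..1]={S,T1}  "b"  orig:{S}
  [2..2]={A,T0}  "a"  orig:{A}
  [0..1]={X2}  "ab"  orig:{}
  [1..2]={S}  "ba"
  [0..2]=∅  "aba"

S ∉ T[0,2] ⇒ NO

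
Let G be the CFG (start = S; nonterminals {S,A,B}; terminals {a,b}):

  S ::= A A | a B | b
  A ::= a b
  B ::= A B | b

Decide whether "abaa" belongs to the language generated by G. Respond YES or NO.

CNF form of G:
  S -> A A | T0 B | b
  A -> T0 T1
  B -> A B | b
  T0 -> a
  T1 -> b

Fill CYK table bottom-up:
  T[0,0] 'a' = {T0}  orig:{}
  T[1,1] 'b' = {B,S,T1}  orig:{B,S}
  T[2,2] 'a' = {T0}  orig:{}
  T[3,3] 'a' = {T0}  orig:{}
  T[0,1] 'ab' = {A,S}
  T[1,2] 'ba' = ∅
  T[2,3] 'aa' = ∅
  T[0,2] 'aba' = ∅
  T[1,3] 'baa' = ∅
  T[0,3] 'abaa' = ∅

S ∉ T[0,3] ⇒ NO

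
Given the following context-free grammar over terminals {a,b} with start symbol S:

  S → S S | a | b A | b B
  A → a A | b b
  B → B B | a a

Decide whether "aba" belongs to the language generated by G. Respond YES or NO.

CNF form of G:
  S -> S S | T1 A | T1 B | a
  A -> T0 A | T1 T1
  B -> B B | T0 T0
  T0 -> a
  T1 -> b

CYK fill:
  T[0,0] 'a' = {S,T0}  orig:{S}
  T[1,1] 'b' = {T1}  orig:{}
  T[2,2] 'a' = {S,T0}  orig:{S}
  T[0,1] 'ab' = ∅
  T[1,2] 'ba' = ∅
  T[0,2] 'aba' = ∅

S ∉ T[0,2] ⇒ NO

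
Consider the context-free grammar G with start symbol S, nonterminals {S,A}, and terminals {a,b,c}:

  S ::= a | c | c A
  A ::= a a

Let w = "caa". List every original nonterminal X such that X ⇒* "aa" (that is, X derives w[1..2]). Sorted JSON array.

CNF form of G:
  S -> T1 A | a | c
  A -> T0 T0
  T0 -> a
  T1 -> c

CYK table (by increasing span), restricted to cells inside w[1..2]:
  [1..1]={S,T0}  "a"  orig:{S}
  [2..2]={S,T0}  "a"  orig:{S}
  [1..2]={A}  "aa"

Original NTs in T[1,2] deriving "aa": ["A"]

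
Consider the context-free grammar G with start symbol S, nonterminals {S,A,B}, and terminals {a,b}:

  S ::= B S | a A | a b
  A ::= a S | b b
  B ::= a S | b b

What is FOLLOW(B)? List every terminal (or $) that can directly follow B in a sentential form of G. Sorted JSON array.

FIRST sets, iterate to fixpoint:
[1]
  A via A→a S: +{a}
  A via A→b b: +{b}
  B via B→a S: +{a}
  B via B→b b: +{b}
  S via S→B S: +{a,b}
  FIRST[S]={a,b}  FIRST[A]={a,b}  FIRST[B]={a,b}
[2] (no change)
  FIRST[S]={a,b}  FIRST[A]={a,b}  FIRST[B]={a,b}

Compute FOLLOW by fixpoint:
initialize: $ ∈ FOLLOW(S)
pass 1:
  S→B S: FOLLOW(B) ⊇ FIRST(S) = {a,b}; new: +{a,b}
  S→a A: FOLLOW(A) ⊇ FOLLOW(S) ⊇ {$}; new: +{$}
  S: {$}  A: {$}  B: {a,b}
pass 2:
  B→a S: FOLLOW(S) ⊇ FOLLOW(B) ⊇ {a,b}; new: +{a,b}
  S→a A: FOLLOW(A) ⊇ FOLLOW(S) ⊇ {$,a,b}; new: +{a,b}
  S: {$,a,b}  A: {$,a,b}  B: {a,b}
pass 3: (no change)
  S: {$,a,b}  A: {$,a,b}  B: {a,b}

FOLLOW(B) = ["a", "b"]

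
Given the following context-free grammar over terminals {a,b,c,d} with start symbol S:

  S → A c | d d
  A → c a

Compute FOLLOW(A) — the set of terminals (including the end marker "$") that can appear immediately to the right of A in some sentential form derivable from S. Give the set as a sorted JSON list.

Compute FIRST by fixpoint:
[1]
  A via A→c a: +{c}
  S via S→A c: +{c}
  S via S→d d: +{d}
  S: {c,d}  A: {c}
[2] — fixpoint
  S: {c,d}  A: {c}

FOLLOW iteration:
initialize: $ ∈ FOLLOW(S)
round 1:
  S→A c: FOLLOW(A) ⊇ FIRST(c) = {c}; new: +{c}
  FOLLOW[S]={$}  FOLLOW[A]={c}
round 2: done
  FOLLOW[S]={$}  FOLLOW[A]={c}

FOLLOW(A) = ["c"]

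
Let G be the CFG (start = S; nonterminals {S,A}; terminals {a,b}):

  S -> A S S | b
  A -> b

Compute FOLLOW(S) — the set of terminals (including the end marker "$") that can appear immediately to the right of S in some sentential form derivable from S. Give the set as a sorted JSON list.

FIRST iteration:
iter 1:
  A via A→b: +{b}
  S via S→A S S: +{b}
  FIRST[S]={b}  FIRST[A]={b}
iter 2: (no change)
  FIRST[S]={b}  FIRST[A]={b}

FOLLOW iteration:
seed FOLLOW(S) with $
[1]
  S→A S S: FOLLOW(A) ⊇ FIRST(S) = {b}; new: +{b}
  S→A S S: FOLLOW(S) ⊇ FIRST(S) = {b}; new: +{b}
  S: {$,b}  A: {b}
[2] done
  S: {$,b}  A: {b}

FOLLOW(S) = ["$", "b"]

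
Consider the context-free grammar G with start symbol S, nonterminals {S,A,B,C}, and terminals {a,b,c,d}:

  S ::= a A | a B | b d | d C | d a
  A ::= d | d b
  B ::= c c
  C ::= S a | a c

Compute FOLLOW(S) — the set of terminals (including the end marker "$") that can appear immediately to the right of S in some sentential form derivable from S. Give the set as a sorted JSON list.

FIRST sets, iterate to fixpoint:
round 1:
  A via A→d: +{d}
  B via B→c c: +{c}
  C via C→a c: +{a}
  S via S→a A: +{a}
  S via S→b d: +{b}
  S via S→d C: +{d}
  FIRST[S]={a,b,d}  FIRST[A]={d}  FIRST[B]={c}  FIRST[C]={a}
round 2:
  C via C→S a: +{b,d}
  FIRST[S]={a,b,d}  FIRST[A]={d}  FIRST[B]={c}  FIRST[C]={a,b,d}
round 3: (stable)
  FIRST[S]={a,b,d}  FIRST[A]={d}  FIRST[B]={c}  FIRST[C]={a,b,d}

FOLLOW sets:
initialize: $ ∈ FOLLOW(S)
[1]
  C→S a: FOLLOW(S) ⊇ FIRST(a) = {a}; new: +{a}
  S→a A: FOLLOW(A) ⊇ FOLLOW(S) ⊇ {$,a}; new: +{$,a}
  S→a B: FOLLOW(B) ⊇ FOLLOW(S) ⊇ {$,a}; new: +{$,a}
  S→d C: FOLLOW(C) ⊇ FOLLOW(S) ⊇ {$,a}; new: +{$,a}
  S: {$,a}  A: {$,a}  B: {$,a}  C: {$,a}
[2] (no change)
  S: {$,a}  A: {$,a}  B: {$,a}  C: {$,a}

FOLLOW(S) = ["$", "a"]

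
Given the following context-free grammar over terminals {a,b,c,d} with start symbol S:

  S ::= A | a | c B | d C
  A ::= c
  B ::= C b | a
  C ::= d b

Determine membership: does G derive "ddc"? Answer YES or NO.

Convert to CNF:
  S -> T1 C | T2 B | a | c
  A -> c
  B -> C T0 | a
  C -> T1 T0
  T0 -> b
  T1 -> d
  T2 -> c

CYK table (by increasing span):
  T[0,0] 'd' = {T1}  orig:{}
  T[1,1] 'd' = {T1}  orig:{}
  T[2,2] 'c' = {A,S,T2}  orig:{A,S}
  T[0,1] 'dd' = ∅
  T[1,2] 'dc' = ∅
  T[0,2] 'ddc' = ∅

S ∉ T[0,2] ⇒ NO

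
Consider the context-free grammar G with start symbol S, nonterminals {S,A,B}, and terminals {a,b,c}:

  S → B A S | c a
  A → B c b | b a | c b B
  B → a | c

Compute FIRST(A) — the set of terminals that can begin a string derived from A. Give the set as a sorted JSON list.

FIRST iteration:
[1]
  A via A→b a: +{b}
  A via A→c b B: +{c}
  B via B→a: +{a}
  B via B→c: +{c}
  S via S→B A S: +{a,c}
  S: {a,c}  A: {b,c}  B: {a,c}
[2]
  A via A→B c b: +{a}
  S: {a,c}  A: {a,b,c}  B: {a,c}
[3] done
  S: {a,c}  A: {a,b,c}  B: {a,c}

FIRST(A) = ["a", "b", "c"]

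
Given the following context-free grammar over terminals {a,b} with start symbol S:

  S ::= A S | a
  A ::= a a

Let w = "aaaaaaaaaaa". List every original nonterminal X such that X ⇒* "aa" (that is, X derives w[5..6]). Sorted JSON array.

Convert to CNF:
  S -> A S | a
  A -> T0 T0
  T0 -> a

CYK fill — only the sub-triangle for w[5..6]:
  cell(5,5) a: {S,T0}  orig:{S}
  cell(6,6) a: {S,T0}  orig:{S}
  cell(5,6) aa: {A}

Original NTs in T[5,6] deriving "aa": ["A"]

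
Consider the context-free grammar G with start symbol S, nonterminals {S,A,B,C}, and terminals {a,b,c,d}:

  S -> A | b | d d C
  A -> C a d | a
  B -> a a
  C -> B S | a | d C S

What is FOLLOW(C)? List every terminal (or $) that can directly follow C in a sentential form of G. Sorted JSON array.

FIRST sets, iterate to fixpoint:
round 1:
  A via A→a: +{a}
  B via B→a a: +{a}
  C via C→B S: +{a}
  C via C→d C S: +{d}
  S via S→A: +{a}
  S via S→b: +{b}
  S via S→d d C: +{d}
  FIRST(S)={a,b,d}  FIRST(A)={a}  FIRST(B)={a}  FIRST(C)={a,d}
round 2:
  A via A→C a d: +{d}
  FIRST(S)={a,b,d}  FIRST(A)={a,d}  FIRST(B)={a}  FIRST(C)={a,d}
round 3: done
  FIRST(S)={a,b,d}  FIRST(A)={a,d}  FIRST(B)={a}  FIRST(C)={a,d}

Compute FOLLOW by fixpoint:
FOLLOW(S) := {$}
iter 1:
  A→C a d: FOLLOW(C) ⊇ FIRST(a) = {a}; new: +{a}
  C→B S: FOLLOW(B) ⊇ FIRST(S) = {a,b,d}; new: +{a,b,d}
  C→B S: FOLLOW(S) ⊇ FOLLOW(C) ⊇ {a}; new: +{a}
  C→d C S: FOLLOW(C) ⊇ FIRST(S) = {a,b,d}; new: +{b,d}
  C→d C S: FOLLOW(S) ⊇ FOLLOW(C) ⊇ {a,b,d}; new: +{b,d}
  S→A: FOLLOW(A) ⊇ FOLLOW(S) ⊇ {$,a,b,d}; new: +{$,a,b,d}
  S→d d C: FOLLOW(C) ⊇ FOLLOW(S) ⊇ {$,a,b,d}; new: +{$}
  FOLLOW[S]={$,a,b,d}  FOLLOW[A]={$,a,b,d}  FOLLOW[B]={a,b,d}  FOLLOW[C]={$,a,b,d}
iter 2: — fixpoint
  FOLLOW[S]={$,a,b,d}  FOLLOW[A]={$,a,b,d}  FOLLOW[B]={a,b,d}  FOLLOW[C]={$,a,b,d}

FOLLOW(C) = ["$", "a", "b", "d"]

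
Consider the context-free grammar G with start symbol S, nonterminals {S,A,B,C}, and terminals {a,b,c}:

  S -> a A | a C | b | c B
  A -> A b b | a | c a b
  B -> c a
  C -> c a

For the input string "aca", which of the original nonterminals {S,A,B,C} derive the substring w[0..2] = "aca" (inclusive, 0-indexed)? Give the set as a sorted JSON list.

Convert to CNF:
  S -> T1 B | T2 A | T2 C | b
  A -> A X3 | T1 X4 | a
  B -> T1 T2
  C -> T1 T2
  T0 -> b
  T1 -> c
  T2 -> a
  X3 -> T0 T0
  X4 -> T2 T0

CYK table (by increasing span) — only the sub-triangle for w[0..2]:
  [0..0]={A,T2}  "a"  orig:{A}
  [1..1]={T1}  "c"  orig:{}
  [2..2]={A,T2}  "a"  orig:{A}
  [0..1]=∅  "ac"
  [1..2]={B,C}  "ca"
  [0..2]={S}  "aca"

Original NTs in T[0,2] deriving "aca": ["S"]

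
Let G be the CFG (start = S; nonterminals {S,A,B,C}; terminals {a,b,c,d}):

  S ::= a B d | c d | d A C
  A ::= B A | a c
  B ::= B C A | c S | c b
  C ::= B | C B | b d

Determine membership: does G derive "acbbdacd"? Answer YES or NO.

CNF form of G:
  S -> T0 X6 | T1 T3 | T3 X7
  A -> B A | T0 T1
  B -> B X4 | T1 S | T1 T2
  C -> B X5 | C B | T1 S | T1 T2 | T2 T3
  T0 -> a
  T1 -> c
  T2 -> b
  T3 -> d
  X4 -> C A
  X5 -> C A
  X6 -> B T3
  X7 -> A C

CYK table (by increasing span):
  [0..0]={T0}  "a"  orig:{}
  [1..1]={T1}  "c"  orig:{}
  [2..2]={T2}  "b"  orig:{}
  [3..3]={T2}  "b"  orig:{}
  [4..4]={T3}  "d"  orig:{}
  [5..5]={T0}  "a"  orig:{}
  [6..6]={T1}  "c"  orig:{}
  [7..7]={T3}  "d"  orig:{}
  [0..1]={A}  "ac"
  [1..2]={B,C}  "cb"
  [2..3]=∅  "bb"
  [3..4]={C}  "bd"
  [4..5]=∅  "da"
  [5..6]={A}  "ac"
  [6..7]={S}  "cd"
  [0..2]=∅  "acb"
  [1..3]=∅  "cbb"
  [2..4]=∅  "bbd"
  [3..5]=∅  "bda"
  [4..6]=∅  "dac"
  [5..7]=∅  "acd"
  [0..3]=∅  "acbb"
  [1..4]=∅  "cbbd"
  [2..5]=∅  "bbda"
  [3..6]={X4,X5}  "bdac"  orig:{}
  [4..7]=∅  "dacd"
  [0..4]=∅  "acbbd"
  [1..5]=∅  "cbbda"
  [2..6]=∅  "bbdac"
  [3..7]=∅  "bdacd"
  [0..5]=∅  "acbbda"
  [1..6]={B,C}  "cbbdac"
  [2..7]=∅  "bbdacd"
  [0..6]=∅  "acbbdac"
  [1..7]={X6}  "cbbdacd"  orig:{}
  [0..7]={S}  "acbbdacd"

S ∈ T[0,7] ⇒ YES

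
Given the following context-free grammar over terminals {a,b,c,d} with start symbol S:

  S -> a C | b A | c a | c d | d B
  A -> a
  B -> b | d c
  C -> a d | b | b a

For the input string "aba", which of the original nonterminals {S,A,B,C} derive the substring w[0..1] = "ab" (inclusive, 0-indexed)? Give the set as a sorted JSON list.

CNF form of G:
  S -> T0 B | T1 T0 | T1 T2 | T2 C | T3 A
  A -> a
  B -> T0 T1 | b
  C -> T2 T0 | T3 T2 | b
  T0 -> d
  T1 -> c
  T2 -> a
  T3 -> b

Fill CYK table bottom-up, restricted to cells inside w[0..1]:
  [0..0]={A,T2}  "a"  orig:{A}
  [1..1]={B,C,T3}  "b"  orig:{B,C}
  [0..1]={S}  "ab"

Original NTs in T[0,1] deriving "ab": ["S"]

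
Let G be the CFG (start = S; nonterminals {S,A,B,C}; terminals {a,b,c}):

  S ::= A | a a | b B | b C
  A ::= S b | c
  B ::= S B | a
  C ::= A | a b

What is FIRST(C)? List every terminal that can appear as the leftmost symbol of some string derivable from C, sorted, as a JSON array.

FIRST sets, iterate to fixpoint:
round 1:
  A via A→c: +{c}
  B via B→a: +{a}
  C via C→A: +{c}
  C via C→a b: +{a}
  S via S→A: +{c}
  S via S→a a: +{a}
  S via S→b B: +{b}
  FIRST[S]={a,b,c}  FIRST[A]={c}  FIRST[B]={a}  FIRST[C]={a,c}
round 2:
  A via A→S b: +{a,b}
  B via B→S B: +{b,c}
  C via C→A: +{b}
  FIRST[S]={a,b,c}  FIRST[A]={a,b,c}  FIRST[B]={a,b,c}  FIRST[C]={a,b,c}
round 3: (no change)
  FIRST[S]={a,b,c}  FIRST[A]={a,b,c}  FIRST[B]={a,b,c}  FIRST[C]={a,b,c}

FIRST(C) = ["a", "b", "c"]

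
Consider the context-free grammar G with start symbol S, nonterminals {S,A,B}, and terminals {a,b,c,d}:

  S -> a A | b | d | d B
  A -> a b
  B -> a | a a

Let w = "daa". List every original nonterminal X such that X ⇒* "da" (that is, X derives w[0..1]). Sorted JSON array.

CNF form of G:
  S -> T0 A | T2 B | b | d
  A -> T0 T1
  B -> T0 T0 | a
  T0 -> a
  T1 -> b
  T2 -> d

CYK fill (cells [i..j] with 0 ≤ i ≤ j ≤ 1 only):
  cell(0,0) d: {S,T2}  orig:{S}
  cell(1,1) a: {B,T0}  orig:{B}
  cell(0,1) da: {S}

Original NTs in T[0,1] deriving "da": ["S"]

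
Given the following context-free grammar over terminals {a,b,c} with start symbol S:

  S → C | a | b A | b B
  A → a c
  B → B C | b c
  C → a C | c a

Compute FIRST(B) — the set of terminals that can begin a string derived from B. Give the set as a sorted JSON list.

FIRST sets, iterate to fixpoint:
iter 1:
  A via A→a c: +{a}
  B via B→b c: +{b}
  C via C→a C: +{a}
  C via C→c a: +{c}
  S via S→C: +{a,c}
  S via S→b A: +{b}
  FIRST(S)={a,b,c}  FIRST(A)={a}  FIRST(B)={b}  FIRST(C)={a,c}
iter 2: (no change)
  FIRST(S)={a,b,c}  FIRST(A)={a}  FIRST(B)={b}  FIRST(C)={a,c}

FIRST(B) = ["b"]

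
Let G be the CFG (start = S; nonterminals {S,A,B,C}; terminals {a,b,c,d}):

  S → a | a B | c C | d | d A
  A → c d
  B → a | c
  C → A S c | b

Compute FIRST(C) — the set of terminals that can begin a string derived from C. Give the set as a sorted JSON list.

FIRST iteration:
pass 1:
  A via A→c d: +{c}
  B via B→a: +{a}
  B via B→c: +{c}
  C via C→A S c: +{c}
  C via C→b: +{b}
  S via S→a: +{a}
  S via S→c C: +{c}
  S via S→d: +{d}
  FIRST(S)={a,c,d}  FIRST(A)={c}  FIRST(B)={a,c}  FIRST(C)={b,c}
pass 2: (stable)
  FIRST(S)={a,c,d}  FIRST(A)={c}  FIRST(B)={a,c}  FIRST(C)={b,c}

FIRST(C) = ["b", "c"]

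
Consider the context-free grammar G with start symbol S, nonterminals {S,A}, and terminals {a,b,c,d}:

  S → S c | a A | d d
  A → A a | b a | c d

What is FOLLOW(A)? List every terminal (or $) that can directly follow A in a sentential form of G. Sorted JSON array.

FIRST sets, iterate to fixpoint:
[1]
  A via A→b a: +{b}
  A via A→c d: +{c}
  S via S→a A: +{a}
  S via S→d d: +{d}
  S: {a,d}  A: {b,c}
[2] — fixpoint
  S: {a,d}  A: {b,c}

FOLLOW iteration:
seed FOLLOW(S) with $
pass 1:
  A→A a: FOLLOW(A) ⊇ FIRST(a) = {a}; new: +{a}
  S→S c: FOLLOW(S) ⊇ FIRST(c) = {c}; new: +{c}
  S→a A: FOLLOW(A) ⊇ FOLLOW(S) ⊇ {$,c}; new: +{$,c}
  FOLLOW(S)={$,c}  FOLLOW(A)={$,a,c}
pass 2: — fixpoint
  FOLLOW(S)={$,c}  FOLLOW(A)={$,a,c}

FOLLOW(A) = ["$", "a", "c"]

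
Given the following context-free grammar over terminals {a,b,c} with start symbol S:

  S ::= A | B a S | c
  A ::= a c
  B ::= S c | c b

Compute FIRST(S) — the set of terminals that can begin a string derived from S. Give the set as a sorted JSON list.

FIRST sets, iterate to fixpoint:
iter 1:
  A via A→a c: +{a}
  B via B→c b: +{c}
  S via S→A: +{a}
  S via S→B a S: +{c}
  FIRST[S]={a,c}  FIRST[A]={a}  FIRST[B]={c}
iter 2:
  B via B→S c: +{a}
  FIRST[S]={a,c}  FIRST[A]={a}  FIRST[B]={a,c}
iter 3: (no change)
  FIRST[S]={a,c}  FIRST[A]={a}  FIRST[B]={a,c}

FIRST(S) = ["a", "c"]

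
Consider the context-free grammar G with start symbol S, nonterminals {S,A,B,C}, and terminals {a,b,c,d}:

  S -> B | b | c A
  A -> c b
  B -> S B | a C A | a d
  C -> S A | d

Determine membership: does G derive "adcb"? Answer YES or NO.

CNF form of G:
  S -> S B | T0 A | T2 T3 | T2 X5 | b
  A -> T0 T1
  B -> S B | T2 T3 | T2 X4
  C -> S A | d
  T0 -> c
  T1 -> b
  T2 -> a
  T3 -> d
  X4 -> C A
  X5 -> C A

CYK table (by increasing span):
  cell(0,0) a: {T2}  orig:{}
  cell(1,1) d: {C,T3}  orig:{C}
  cell(2,2) c: {T0}  orig:{}
  cell(3,3) b: {S,T1}  orig:{S}
  cell(0,1) ad: {B,S}
  cell(1,2) dc: ∅
  cell(2,3) cb: {A}
  cell(0,2) adc: ∅
  cell(1,3) dcb: {X4,X5}  orig:{}
  cell(0,3) adcb: {B,C,S}

S ∈ T[0,3] ⇒ YES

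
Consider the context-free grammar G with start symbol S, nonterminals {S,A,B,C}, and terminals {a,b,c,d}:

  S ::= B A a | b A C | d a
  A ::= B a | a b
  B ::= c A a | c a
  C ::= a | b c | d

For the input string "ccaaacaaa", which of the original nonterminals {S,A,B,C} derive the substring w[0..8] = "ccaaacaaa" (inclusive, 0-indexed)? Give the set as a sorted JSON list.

CNF form of G:
  S -> B X5 | T1 X6 | T3 T0
  A -> B T0 | T0 T1
  B -> T2 T0 | T2 X4
  C -> T1 T2 | a | d
  T0 -> a
  T1 -> b
  T2 -> c
  T3 -> d
  X4 -> A T0
  X5 -> A T0
  X6 -> A C

CYK fill (cells [i..j] with 0 ≤ i ≤ j ≤ 8 only):
  [0..0]={T2}  "c"  orig:{}
  [1..1]={T2}  "c"  orig:{}
  [2..2]={C,T0}  "a"  orig:{C}
  [3..3]={C,T0}  "a"  orig:{C}
  [4..4]={C,T0}  "a"  orig:{C}
  [5..5]={T2}  "c"  orig:{}
  [6..6]={C,T0}  "a"  orig:{C}
  [7..7]={C,T0}  "a"  orig:{C}
  [8..8]={C,T0}  "a"  orig:{C}
  [0..1]=∅  "cc"
  [1..2]={B}  "ca"
  [2..3]=∅  "aa"
  [3..4]=∅  "aa"
  [4..5]=∅  "ac"
  [5..6]={B}  "ca"
  [6..7]=∅  "aa"
  [7..8]=∅  "aa"
  [0..2]=∅  "cca"
  [1..3]={A}  "caa"
  [2..4]=∅  "aaa"
  [3..5]=∅  "aac"
  [4..6]=∅  "aca"
  [5..7]={A}  "caa"
  [6..8]=∅  "aaa"
  [0..3]=∅  "ccaa"
  [1..4]={X4,X5,X6}  "caaa"  orig:{}
  [2..5]=∅  "aaac"
  [3..6]=∅  "aaca"
  [4..7]=∅  "acaa"
  [5..8]={X4,X5,X6}  "caaa"  orig:{}
  [0..4]={B}  "ccaaa"
  [1..5]=∅  "caaac"
  [2..6]=∅  "aaaca"
  [3..7]=∅  "aacaa"
  [4..8]=∅  "acaaa"
  [0..5]=∅  "ccaaac"
  [1..6]=∅  "caaaca"
  [2..7]=∅  "aaacaa"
  [3..8]=∅  "aacaaa"
  [0..6]=∅  "ccaaaca"
  [1..7]=∅  "caaacaa"
  [2..8]=∅  "aaacaaa"
  [0..7]=∅  "ccaaacaa"
  [1..8]=∅  "caaacaaa"
  [0..8]={S}  "ccaaacaaa"

Original NTs in T[0,8] deriving "ccaaacaaa": ["S"]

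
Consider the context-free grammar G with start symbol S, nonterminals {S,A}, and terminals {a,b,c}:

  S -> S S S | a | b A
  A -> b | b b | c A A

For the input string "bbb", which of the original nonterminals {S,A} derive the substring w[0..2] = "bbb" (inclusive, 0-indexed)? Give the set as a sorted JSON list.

Convert to CNF:
  S -> S X3 | T0 A | a
  A -> T0 T0 | T1 X2 | b
  T0 -> b
  T1 -> c
  X2 -> A A
  X3 -> S S

CYK fill — only the sub-triangle for w[0..2]:
  cell(0,0) b: {A,T0}  orig:{A}
  cell(1,1) b: {A,T0}  orig:{A}
  cell(2,2) b: {A,T0}  orig:{A}
  cell(0,1) bb: {A,S,X2}  orig:{A,S}
  cell(1,2) bb: {A,S,X2}  orig:{A,S}
  cell(0,2) bbb: {S,X2}  orig:{S}

Original NTs in T[0,2] deriving "bbb": ["S"]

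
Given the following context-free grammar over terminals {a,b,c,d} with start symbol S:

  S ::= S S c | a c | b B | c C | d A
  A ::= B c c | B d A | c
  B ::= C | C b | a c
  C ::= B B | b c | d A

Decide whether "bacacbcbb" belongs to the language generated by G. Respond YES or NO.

CNF form of G:
  S -> S X6 | T0 C | T1 A | T2 B | T3 T0
  A -> B X4 | B X5 | c
  B -> B B | C T2 | T1 A | T2 T0 | T3 T0
  C -> B B | T1 A | T2 T0
  T0 -> c
  T1 -> d
  T2 -> b
  T3 -> a
  X4 -> T0 T0
  X5 -> T1 A
  X6 -> S T0

Fill CYK table bottom-up:
  T[0,0] 'b' = {T2}  orig:{}
  T[1,1] 'a' = {T3}  orig:{}
  T[2,2] 'c' = {A,T0}  orig:{A}
  T[3,3] 'a' = {T3}  orig:{}
  T[4,4] 'c' = {A,T0}  orig:{A}
  T[5,5] 'b' = {T2}  orig:{}
  T[6,6] 'c' = {A,T0}  orig:{A}
  T[7,7] 'b' = {T2}  orig:{}
  T[8,8] 'b' = {T2}  orig:{}
  T[0,1] 'ba' = ∅
  T[1,2] 'ac' = {B,S}
  T[2,3] 'ca' = ∅
  T[3,4] 'ac' = {B,S}
  T[4,5] 'cb' = ∅
  T[5,6] 'bc' = {B,C}
  T[6,7] 'cb' = ∅
  T[7,8] 'bb' = ∅
  T[0,2] 'bac' = {S}
  T[1,3] 'aca' = ∅
  T[2,4] 'cac' = ∅
  T[3,5] 'acb' = ∅
  T[4,6] 'cbc' = {S}
  T[5,7] 'bcb' = {B}
  T[6,8] 'cbb' = ∅
  T[0,3] 'baca' = ∅
  T[1,4] 'acac' = {B,C}
  T[2,5] 'cacb' = ∅
  T[3,6] 'acbc' = {B,C}
  T[4,7] 'cbcb' = ∅
  T[5,8] 'bcbb' = ∅
  T[0,4] 'bacac' = {S}
  T[1,5] 'acacb' = {B}
  T[2,6] 'cacbc' = {S}
  T[3,7] 'acbcb' = {B,C}
  T[4,8] 'cbcbb' = ∅
  T[0,5] 'bacacb' = {S}
  T[1,6] 'acacbc' = {B,C}
  T[2,7] 'cacbcb' = {S}
  T[3,8] 'acbcbb' = {B}
  T[0,6] 'bacacbc' = {S,X6}  orig:{S}
  T[1,7] 'acacbcb' = {B,C}
  T[2,8] 'cacbcbb' = ∅
  T[0,7] 'bacacbcb' = {S}
  T[1,8] 'acacbcbb' = {B,C}
  T[0,8] 'bacacbcbb' = {S}

S ∈ T[0,8] ⇒ YES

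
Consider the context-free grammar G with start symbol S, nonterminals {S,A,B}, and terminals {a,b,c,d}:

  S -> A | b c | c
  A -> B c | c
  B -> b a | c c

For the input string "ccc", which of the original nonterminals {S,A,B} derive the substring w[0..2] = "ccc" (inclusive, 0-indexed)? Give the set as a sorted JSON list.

Convert to CNF:
  S -> B T0 | T1 T0 | c
  A -> B T0 | c
  B -> T0 T0 | T1 T2
  T0 -> c
  T1 -> b
  T2 -> a

Fill CYK table bottom-up (cells [i..j] with 0 ≤ i ≤ j ≤ 2 only):
  T[0,0] 'c' = {A,S,T0}  orig:{A,S}
  T[1,1] 'c' = {A,S,T0}  orig:{A,S}
  T[2,2] 'c' = {A,S,T0}  orig:{A,S}
  T[0,1] 'cc' = {B}
  T[1,2] 'cc' = {B}
  T[0,2] 'ccc' = {A,S}

Original NTs in T[0,2] deriving "ccc": ["A", "S"]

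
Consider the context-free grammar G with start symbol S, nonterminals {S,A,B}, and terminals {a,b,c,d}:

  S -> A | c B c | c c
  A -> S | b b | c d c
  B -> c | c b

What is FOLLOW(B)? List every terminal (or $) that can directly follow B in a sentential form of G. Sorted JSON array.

Compute FIRST by fixpoint:
iter 1:
  A via A→b b: +{b}
  A via A→c d c: +{c}
  B via B→c: +{c}
  S via S→A: +{b,c}
  FIRST[S]={b,c}  FIRST[A]={b,c}  FIRST[B]={c}
iter 2: (no change)
  FIRST[S]={b,c}  FIRST[A]={b,c}  FIRST[B]={c}

Compute FOLLOW by fixpoint:
seed FOLLOW(S) with $
iter 1:
  S→A: FOLLOW(A) ⊇ FOLLOW(S) ⊇ {$}; new: +{$}
  S→c B c: FOLLOW(B) ⊇ FIRST(c) = {c}; new: +{c}
  FOLLOW[S]={$}  FOLLOW[A]={$}  FOLLOW[B]={c}
iter 2: (stable)
  FOLLOW[S]={$}  FOLLOW[A]={$}  FOLLOW[B]={c}

FOLLOW(B) = ["c"]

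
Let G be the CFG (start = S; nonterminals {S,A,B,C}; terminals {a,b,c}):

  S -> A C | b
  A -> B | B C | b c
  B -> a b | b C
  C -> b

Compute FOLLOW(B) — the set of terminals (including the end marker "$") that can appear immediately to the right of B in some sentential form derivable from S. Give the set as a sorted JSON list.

FIRST iteration:
pass 1:
  A via A→b c: +{b}
  B via B→a b: +{a}
  B via B→b C: +{b}
  C via C→b: +{b}
  S via S→A C: +{b}
  S: {b}  A: {b}  B: {a,b}  C: {b}
pass 2:
  A via A→B: +{a}
  S via S→A C: +{a}
  S: {a,b}  A: {a,b}  B: {a,b}  C: {b}
pass 3: done
  S: {a,b}  A: {a,b}  B: {a,b}  C: {b}

FOLLOW iteration:
FOLLOW(S) := {$}
iter 1:
  A→B C: FOLLOW(B) ⊇ FIRST(C) = {b}; new: +{b}
  B→b C: FOLLOW(C) ⊇ FOLLOW(B) ⊇ {b}; new: +{b}
  S→A C: FOLLOW(A) ⊇ FIRST(C) = {b}; new: +{b}
  S→A C: FOLLOW(C) ⊇ FOLLOW(S) ⊇ {$}; new: +{$}
  FOLLOW[S]={$}  FOLLOW[A]={b}  FOLLOW[B]={b}  FOLLOW[C]={$,b}
iter 2: (stable)
  FOLLOW[S]={$}  FOLLOW[A]={b}  FOLLOW[B]={b}  FOLLOW[C]={$,b}

FOLLOW(B) = ["b"]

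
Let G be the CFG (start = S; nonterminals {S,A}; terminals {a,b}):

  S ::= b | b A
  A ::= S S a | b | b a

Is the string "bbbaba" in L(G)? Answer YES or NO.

CNF form of G:
  S -> T1 A | b
  A -> S X2 | T1 T0 | b
  T0 -> a
  T1 -> b
  X2 -> S T0

CYK table (by increasing span):
  cell(0,0) b: {A,S,T1}  orig:{A,S}
  cell(1,1) b: {A,S,T1}  orig:{A,S}
  cell(2,2) b: {A,S,T1}  orig:{A,S}
  cell(3,3) a: {T0}  orig:{}
  cell(4,4) b: {A,S,T1}  orig:{A,S}
  cell(5,5) a: {T0}  orig:{}
  cell(0,1) bb: {S}
  cell(1,2) bb: {S}
  cell(2,3) ba: {A,X2}  orig:{A}
  cell(3,4) ab: ∅
  cell(4,5) ba: {A,X2}  orig:{A}
  cell(0,2) bbb: ∅
  cell(1,3) bba: {A,S,X2}  orig:{A,S}
  cell(2,4) bab: ∅
  cell(3,5) aba: ∅
  cell(0,3) bbba: {A,S}
  cell(1,4) bbab: ∅
  cell(2,5) baba: ∅
  cell(0,4) bbbab: ∅
  cell(1,5) bbaba: {A}
  cell(0,5) bbbaba: {A,S}

S ∈ T[0,5] ⇒ YES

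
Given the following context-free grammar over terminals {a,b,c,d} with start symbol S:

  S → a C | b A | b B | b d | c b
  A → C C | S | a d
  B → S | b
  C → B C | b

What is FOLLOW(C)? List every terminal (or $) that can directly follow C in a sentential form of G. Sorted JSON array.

FIRST sets, iterate to fixpoint:
iter 1:
  A via A→a d: +{a}
  B via B→b: +{b}
  C via C→B C: +{b}
  S via S→a C: +{a}
  S via S→b A: +{b}
  S via S→c b: +{c}
  FIRST[S]={a,b,c}  FIRST[A]={a}  FIRST[B]={b}  FIRST[C]={b}
iter 2:
  A via A→C C: +{b}
  A via A→S: +{c}
  B via B→S: +{a,c}
  C via C→B C: +{a,c}
  FIRST[S]={a,b,c}  FIRST[A]={a,b,c}  FIRST[B]={a,b,c}  FIRST[C]={a,b,c}
iter 3: done
  FIRST[S]={a,b,c}  FIRST[A]={a,b,c}  FIRST[B]={a,b,c}  FIRST[C]={a,b,c}

FOLLOW iteration:
FOLLOW(S) := {$}
[1]
  A→C C: FOLLOW(C) ⊇ FIRST(C) = {a,b,c}; new: +{a,b,c}
  C→B C: FOLLOW(B) ⊇ FIRST(C) = {a,b,c}; new: +{a,b,c}
  S→a C: FOLLOW(C) ⊇ FOLLOW(S) ⊇ {$}; new: +{$}
  S→b A: FOLLOW(A) ⊇ FOLLOW(S) ⊇ {$}; new: +{$}
  S→b B: FOLLOW(B) ⊇ FOLLOW(S) ⊇ {$}; new: +{$}
  S: {$}  A: {$}  B: {$,a,b,c}  C: {$,a,b,c}
[2]
  B→S: FOLLOW(S) ⊇ FOLLOW(B) ⊇ {$,a,b,c}; new: +{a,b,c}
  S→b A: FOLLOW(A) ⊇ FOLLOW(S) ⊇ {$,a,b,c}; new: +{a,b,c}
  S: {$,a,b,c}  A: {$,a,b,c}  B: {$,a,b,c}  C: {$,a,b,c}
[3] — fixpoint
  S: {$,a,b,c}  A: {$,a,b,c}  B: {$,a,b,c}  C: {$,a,b,c}

FOLLOW(C) = ["$", "a", "b", "c"]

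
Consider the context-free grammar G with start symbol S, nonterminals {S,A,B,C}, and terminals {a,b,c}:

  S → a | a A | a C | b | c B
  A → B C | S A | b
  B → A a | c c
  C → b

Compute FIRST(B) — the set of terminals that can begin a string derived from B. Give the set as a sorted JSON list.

FIRST iteration:
iter 1:
  A via A→b: +{b}
  B via B→A a: +{b}
  B via B→c c: +{c}
  C via C→b: +{b}
  S via S→a: +{a}
  S via S→b: +{b}
  S via S→c B: +{c}
  FIRST(S)={a,b,c}  FIRST(A)={b}  FIRST(B)={b,c}  FIRST(C)={b}
iter 2:
  A via A→B C: +{c}
  A via A→S A: +{a}
  B via B→A a: +{a}
  FIRST(S)={a,b,c}  FIRST(A)={a,b,c}  FIRST(B)={a,b,c}  FIRST(C)={b}
iter 3: — fixpoint
  FIRST(S)={a,b,c}  FIRST(A)={a,b,c}  FIRST(B)={a,b,c}  FIRST(C)={b}

FIRST(B) = ["a", "b", "c"]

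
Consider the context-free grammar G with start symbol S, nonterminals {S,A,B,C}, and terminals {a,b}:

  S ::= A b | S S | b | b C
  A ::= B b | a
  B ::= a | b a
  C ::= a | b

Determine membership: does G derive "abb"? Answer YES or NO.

Convert to CNF:
  S -> A T0 | S S | T0 C | b
  A -> B T0 | a
  B -> T0 T1 | a
  C -> a | b
  T0 -> b
  T1 -> a

CYK table (by increasing span):
  cell(0,0) a: {A,B,C,T1}  orig:{A,B,C}
  cell(1,1) b: {C,S,T0}  orig:{C,S}
  cell(2,2) b: {C,S,T0}  orig:{C,S}
  cell(0,1) ab: {A,S}
  cell(1,2) bb: {S}
  cell(0,2) abb: {S}

S ∈ T[0,2] ⇒ YES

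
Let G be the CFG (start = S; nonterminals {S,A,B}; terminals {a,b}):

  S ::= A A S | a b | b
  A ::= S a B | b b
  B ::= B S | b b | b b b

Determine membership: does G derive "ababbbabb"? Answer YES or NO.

CNF form of G:
  S -> A X4 | T0 T1 | b
  A -> S X2 | T1 T1
  B -> B S | T1 T1 | T1 X3
  T0 -> a
  T1 -> b
  X2 -> T0 B
  X3 -> T1 T1
  X4 -> A S

Fill CYK table bottom-up:
  [0..0]={T0}  "a"  orig:{}
  [1..1]={S,T1}  "b"  orig:{S}
  [2..2]={T0}  "a"  orig:{}
  [3..3]={S,T1}  "b"  orig:{S}
  [4..4]={S,T1}  "b"  orig:{S}
  [5..5]={S,T1}  "b"  orig:{S}
  [6..6]={T0}  "a"  orig:{}
  [7..7]={S,T1}  "b"  orig:{S}
  [8..8]={S,T1}  "b"  orig:{S}
  [0..1]={S}  "ab"
  [1..2]=∅  "ba"
  [2..3]={S}  "ab"
  [3..4]={A,B,X3}  "bb"  orig:{A,B}
  [4..5]={A,B,X3}  "bb"  orig:{A,B}
  [5..6]=∅  "ba"
  [6..7]={S}  "ab"
  [7..8]={A,B,X3}  "bb"  orig:{A,B}
  [0..2]=∅  "aba"
  [1..3]=∅  "bab"
  [2..4]={X2}  "abb"  orig:{}
  [3..5]={B,X4}  "bbb"  orig:{B}
  [4..6]=∅  "bba"
  [5..7]=∅  "bab"
  [6..8]={X2}  "abb"  orig:{}
  [0..3]=∅  "abab"
  [1..4]={A}  "babb"
  [2..5]={X2}  "abbb"  orig:{}
  [3..6]=∅  "bbba"
  [4..7]={B,X4}  "bbab"  orig:{B}
  [5..8]={A}  "babb"
  [0..4]={A}  "ababb"
  [1..5]={A,X4}  "babbb"  orig:{A}
  [2..6]=∅  "abbba"
  [3..7]={B}  "bbbab"
  [4..8]={B}  "bbabb"
  [0..5]={A,X4}  "ababbb"  orig:{A}
  [1..6]=∅  "babbba"
  [2..7]={X2}  "abbbab"  orig:{}
  [3..8]={B}  "bbbabb"
  [0..6]=∅  "ababbba"
  [1..7]={A,X4}  "babbbab"  orig:{A}
  [2..8]={X2}  "abbbabb"  orig:{}
  [0..7]={A,X4}  "ababbbab"  orig:{A}
  [1..8]={A,X4}  "babbbabb"  orig:{A}
  [0..8]={A,X4}  "ababbbabb"  orig:{A}

S ∉ T[0,8] ⇒ NO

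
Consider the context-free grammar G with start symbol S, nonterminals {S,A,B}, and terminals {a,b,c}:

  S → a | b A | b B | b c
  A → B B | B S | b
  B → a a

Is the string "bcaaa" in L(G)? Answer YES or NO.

Convert to CNF:
  S -> T1 A | T1 B | T1 T2 | a
  A -> B B | B S | b
  B -> T0 T0
  T0 -> a
  T1 -> b
  T2 -> c

CYK table (by increasing span):
  [0..0]={A,T1}  "b"  orig:{A}
  [1..1]={T2}  "c"  orig:{}
  [2..2]={S,T0}  "a"  orig:{S}
  [3..3]={S,T0}  "a"  orig:{S}
  [4..4]={S,T0}  "a"  orig:{S}
  [0..1]={S}  "bc"
  [1..2]=∅  "ca"
  [2..3]={B}  "aa"
  [3..4]={B}  "aa"
  [0..2]=∅  "bca"
  [1..3]=∅  "caa"
  [2..4]={A}  "aaa"
  [0..3]=∅  "bcaa"
  [1..4]=∅  "caaa"
  [0..4]=∅  "bcaaa"

S ∉ T[0,4] ⇒ NO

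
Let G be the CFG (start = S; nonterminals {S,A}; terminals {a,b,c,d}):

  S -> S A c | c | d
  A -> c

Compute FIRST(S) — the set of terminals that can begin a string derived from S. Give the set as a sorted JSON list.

FIRST iteration:
round 1:
  A via A→c: +{c}
  S via S→c: +{c}
  S via S→d: +{d}
  FIRST[S]={c,d}  FIRST[A]={c}
round 2: (stable)
  FIRST[S]={c,d}  FIRST[A]={c}

FIRST(S) = ["c", "d"]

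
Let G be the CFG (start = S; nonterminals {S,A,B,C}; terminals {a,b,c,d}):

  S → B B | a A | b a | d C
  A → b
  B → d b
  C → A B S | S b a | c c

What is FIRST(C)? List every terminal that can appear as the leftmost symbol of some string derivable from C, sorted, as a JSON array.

FIRST iteration:
round 1:
  A via A→b: +{b}
  B via B→d b: +{d}
  C via C→A B S: +{b}
  C via C→c c: +{c}
  S via S→B B: +{d}
  S via S→a A: +{a}
  S via S→b a: +{b}
  FIRST(S)={a,b,d}  FIRST(A)={b}  FIRST(B)={d}  FIRST(C)={b,c}
round 2:
  C via C→S b a: +{a,d}
  FIRST(S)={a,b,d}  FIRST(A)={b}  FIRST(B)={d}  FIRST(C)={a,b,c,d}
round 3: (no change)
  FIRST(S)={a,b,d}  FIRST(A)={b}  FIRST(B)={d}  FIRST(C)={a,b,c,d}

FIRST(C) = ["a", "b", "c", "d"]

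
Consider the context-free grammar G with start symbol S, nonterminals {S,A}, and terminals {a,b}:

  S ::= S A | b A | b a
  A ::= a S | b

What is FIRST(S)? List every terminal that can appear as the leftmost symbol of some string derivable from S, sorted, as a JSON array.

FIRST iteration:
round 1:
  A via A→a S: +{a}
  A via A→b: +{b}
  S via S→b A: +{b}
  S: {b}  A: {a,b}
round 2: done
  S: {b}  A: {a,b}

FIRST(S) = ["b"]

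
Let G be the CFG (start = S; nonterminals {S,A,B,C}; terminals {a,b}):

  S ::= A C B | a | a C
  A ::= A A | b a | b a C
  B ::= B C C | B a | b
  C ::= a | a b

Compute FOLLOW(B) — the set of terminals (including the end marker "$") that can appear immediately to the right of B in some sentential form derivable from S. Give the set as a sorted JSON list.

FIRST iteration:
iter 1:
  A via A→b a: +{b}
  B via B→b: +{b}
  C via C→a: +{a}
  S via S→A C B: +{b}
  S via S→a: +{a}
  FIRST(S)={a,b}  FIRST(A)={b}  FIRST(B)={b}  FIRST(C)={a}
iter 2: (stable)
  FIRST(S)={a,b}  FIRST(A)={b}  FIRST(B)={b}  FIRST(C)={a}

Compute FOLLOW by fixpoint:
FOLLOW(S) := {$}
pass 1:
  A→A A: FOLLOW(A) ⊇ FIRST(A) = {b}; new: +{b}
  A→b a C: FOLLOW(C) ⊇ FOLLOW(A) ⊇ {b}; new: +{b}
  B→B C C: FOLLOW(B) ⊇ FIRST(C) = {a}; new: +{a}
  B→B C C: FOLLOW(C) ⊇ FIRST(C) = {a}; new: +{a}
  S→A C B: FOLLOW(A) ⊇ FIRST(C) = {a}; new: +{a}
  S→A C B: FOLLOW(B) ⊇ FOLLOW(S) ⊇ {$}; new: +{$}
  S→a C: FOLLOW(C) ⊇ FOLLOW(S) ⊇ {$}; new: +{$}
  S: {$}  A: {a,b}  B: {$,a}  C: {$,a,b}
pass 2: done
  S: {$}  A: {a,b}  B: {$,a}  C: {$,a,b}

FOLLOW(B) = ["$", "a"]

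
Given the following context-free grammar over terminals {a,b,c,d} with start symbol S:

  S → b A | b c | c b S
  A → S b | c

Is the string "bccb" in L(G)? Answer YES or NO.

Convert to CNF:
  S -> T0 A | T0 T1 | T1 X2
  A -> S T0 | c
  T0 -> b
  T1 -> c
  X2 -> T0 S

CYK table (by increasing span):
  [0..0]={T0}  "b"  orig:{}
  [1..1]={A,T1}  "c"  orig:{A}
  [2..2]={A,T1}  "c"  orig:{A}
  [3..3]={T0}  "b"  orig:{}
  [0..1]={S}  "bc"
  [1..2]=∅  "cc"
  [2..3]=∅  "cb"
  [0..2]=∅  "bcc"
  [1..3]=∅  "ccb"
  [0..3]=∅  "bccb"

S ∉ T[0,3] ⇒ NO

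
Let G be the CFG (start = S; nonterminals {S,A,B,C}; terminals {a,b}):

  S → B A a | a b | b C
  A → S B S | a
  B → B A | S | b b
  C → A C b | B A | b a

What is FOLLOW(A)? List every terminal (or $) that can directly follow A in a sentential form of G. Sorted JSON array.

FIRST iteration:
[1]
  A via A→a: +{a}
  B via B→b b: +{b}
  C via C→A C b: +{a}
  C via C→B A: +{b}
  S via S→B A a: +{b}
  S via S→a b: +{a}
  FIRST[S]={a,b}  FIRST[A]={a}  FIRST[B]={b}  FIRST[C]={a,b}
[2]
  A via A→S B S: +{b}
  B via B→S: +{a}
  FIRST[S]={a,b}  FIRST[A]={a,b}  FIRST[B]={a,b}  FIRST[C]={a,b}
[3] — fixpoint
  FIRST[S]={a,b}  FIRST[A]={a,b}  FIRST[B]={a,b}  FIRST[C]={a,b}

FOLLOW sets:
seed FOLLOW(S) with $
pass 1:
  A→S B S: FOLLOW(S) ⊇ FIRST(B) = {a,b}; new: +{a,b}
  A→S B S: FOLLOW(B) ⊇ FIRST(S) = {a,b}; new: +{a,b}
  B→B A: FOLLOW(A) ⊇ FOLLOW(B) ⊇ {a,b}; new: +{a,b}
  C→A C b: FOLLOW(C) ⊇ FIRST(b) = {b}; new: +{b}
  S→b C: FOLLOW(C) ⊇ FOLLOW(S) ⊇ {$,a,b}; new: +{$,a}
  FOLLOW(S)={$,a,b}  FOLLOW(A)={a,b}  FOLLOW(B)={a,b}  FOLLOW(C)={$,a,b}
pass 2:
  C→B A: FOLLOW(A) ⊇ FOLLOW(C) ⊇ {$,a,b}; new: +{$}
  FOLLOW(S)={$,a,b}  FOLLOW(A)={$,a,b}  FOLLOW(B)={a,b}  FOLLOW(C)={$,a,b}
pass 3: — fixpoint
  FOLLOW(S)={$,a,b}  FOLLOW(A)={$,a,b}  FOLLOW(B)={a,b}  FOLLOW(C)={$,a,b}

FOLLOW(A) = ["$", "a", "b"]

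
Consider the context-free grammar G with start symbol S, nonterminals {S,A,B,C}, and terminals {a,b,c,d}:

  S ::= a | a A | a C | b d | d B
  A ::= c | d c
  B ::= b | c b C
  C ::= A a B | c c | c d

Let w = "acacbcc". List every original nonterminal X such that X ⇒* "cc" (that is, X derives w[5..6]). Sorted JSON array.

CNF form of G:
  S -> T0 B | T2 T0 | T3 A | T3 C | a
  A -> T0 T1 | c
  B -> T1 X4 | b
  C -> A X5 | T1 T0 | T1 T1
  T0 -> d
  T1 -> c
  T2 -> b
  T3 -> a
  X4 -> T2 C
  X5 -> T3 B

Fill CYK table bottom-up (cells [i..j] with 5 ≤ i ≤ j ≤ 6 only):
  cell(5,5) c: {A,T1}  orig:{A}
  cell(6,6) c: {A,T1}  orig:{A}
  cell(5,6) cc: {C}

Original NTs in T[5,6] deriving "cc": ["C"]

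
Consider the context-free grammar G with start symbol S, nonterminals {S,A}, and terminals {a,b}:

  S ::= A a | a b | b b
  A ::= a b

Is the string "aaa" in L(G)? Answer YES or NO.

Convert to CNF:
  S -> A T0 | T0 T1 | T1 T1
  A -> T0 T1
  T0 -> a
  T1 -> b

Fill CYK table bottom-up:
  cell(0,0) a: {T0}  orig:{}
  cell(1,1) a: {T0}  orig:{}
  cell(2,2) a: {T0}  orig:{}
  cell(0,1) aa: ∅
  cell(1,2) aa: ∅
  cell(0,2) aaa: ∅

S ∉ T[0,2] ⇒ NO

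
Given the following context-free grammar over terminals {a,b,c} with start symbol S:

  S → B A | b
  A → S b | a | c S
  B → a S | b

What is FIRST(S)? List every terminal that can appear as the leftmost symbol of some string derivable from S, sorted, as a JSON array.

FIRST sets, iterate to fixpoint:
iter 1:
  A via A→a: +{a}
  A via A→c S: +{c}
  B via B→a S: +{a}
  B via B→b: +{b}
  S via S→B A: +{a,b}
  S: {a,b}  A: {a,c}  B: {a,b}
iter 2:
  A via A→S b: +{b}
  S: {a,b}  A: {a,b,c}  B: {a,b}
iter 3: — fixpoint
  S: {a,b}  A: {a,b,c}  B: {a,b}

FIRST(S) = ["a", "b"]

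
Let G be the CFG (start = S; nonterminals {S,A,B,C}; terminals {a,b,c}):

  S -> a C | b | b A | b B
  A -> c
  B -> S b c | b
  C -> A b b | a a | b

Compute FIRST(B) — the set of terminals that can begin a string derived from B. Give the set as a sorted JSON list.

FIRST sets, iterate to fixpoint:
round 1:
  A via A→c: +{c}
  B via B→b: +{b}
  C via C→A b b: +{c}
  C via C→a a: +{a}
  C via C→b: +{b}
  S via S→a C: +{a}
  S via S→b: +{b}
  FIRST(S)={a,b}  FIRST(A)={c}  FIRST(B)={b}  FIRST(C)={a,b,c}
round 2:
  B via B→S b c: +{a}
  FIRST(S)={a,b}  FIRST(A)={c}  FIRST(B)={a,b}  FIRST(C)={a,b,c}
round 3: (no change)
  FIRST(S)={a,b}  FIRST(A)={c}  FIRST(B)={a,b}  FIRST(C)={a,b,c}

FIRST(B) = ["a", "b"]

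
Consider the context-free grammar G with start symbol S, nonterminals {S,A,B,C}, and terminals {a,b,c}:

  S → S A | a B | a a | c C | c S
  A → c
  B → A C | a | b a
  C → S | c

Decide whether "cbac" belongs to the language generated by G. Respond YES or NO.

Convert to CNF:
  S -> S A | T1 B | T1 T1 | T2 C | T2 S
  A -> c
  B -> A C | T0 T1 | a
  C -> S A | T1 B | T1 T1 | T2 C | T2 S | c
  T0 -> b
  T1 -> a
  T2 -> c

Fill CYK table bottom-up:
  cell(0,0) c: {A,C,T2}  orig:{A,C}
  cell(1,1) b: {T0}  orig:{}
  cell(2,2) a: {B,T1}  orig:{B}
  cell(3,3) c: {A,C,T2}  orig:{A,C}
  cell(0,1) cb: ∅
  cell(1,2) ba: {B}
  cell(2,3) ac: ∅
  cell(0,2) cba: ∅
  cell(1,3) bac: ∅
  cell(0,3) cbac: ∅

S ∉ T[0,3] ⇒ NO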